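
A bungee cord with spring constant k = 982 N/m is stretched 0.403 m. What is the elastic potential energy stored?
PE = ½kx² = ½(982)(0.403)² = 79.74 J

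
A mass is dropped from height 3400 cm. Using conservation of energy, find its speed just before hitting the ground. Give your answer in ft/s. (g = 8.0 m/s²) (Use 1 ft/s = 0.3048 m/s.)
Convert to SI: h = 34.0 m
mgh = ½mv² ⇒ v = √(2gh) = √(2·8.0·34.0) = 23.3238 m/s = 76.52 ft/s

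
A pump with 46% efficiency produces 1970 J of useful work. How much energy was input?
W_in = W_out/η = 1970/0.46 = 4283 J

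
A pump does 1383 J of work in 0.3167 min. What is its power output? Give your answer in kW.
Convert to SI: W = 1383.0 J, t = 19.002 s
P = W/t = 1383.0/19.002 = 72.7818 W = 0.07278 kW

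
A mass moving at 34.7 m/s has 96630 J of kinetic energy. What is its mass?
m = 2·KE/v² = 2·96630/(34.7)² = 160.5 kg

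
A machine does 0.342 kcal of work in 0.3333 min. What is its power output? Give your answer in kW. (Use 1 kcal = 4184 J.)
Convert to SI: W = 1430.93 J, t = 19.998 s
P = W/t = 1430.93/19.998 = 71.5536 W = 0.07155 kW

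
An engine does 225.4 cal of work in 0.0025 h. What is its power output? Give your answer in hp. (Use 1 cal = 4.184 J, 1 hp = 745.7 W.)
Convert to SI: W = 943.074 J, t = 9.0 s
P = W/t = 943.074/9.0 = 104.786 W = 0.1405 hp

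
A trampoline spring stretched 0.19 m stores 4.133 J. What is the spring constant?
k = 2·PE/x² = 2·4.133/(0.19)² = 229.0 N/m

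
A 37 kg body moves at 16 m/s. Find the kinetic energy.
KE = ½mv² = ½(37)(16)² = 4736.0 J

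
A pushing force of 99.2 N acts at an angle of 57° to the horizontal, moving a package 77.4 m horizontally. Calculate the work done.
W = F·d·cosθ = (99.2)(77.4)cos(57°) = 4182 J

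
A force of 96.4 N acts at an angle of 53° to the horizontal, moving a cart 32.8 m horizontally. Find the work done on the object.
W = F·d·cosθ = (96.4)(32.8)cos(53°) = 1903 J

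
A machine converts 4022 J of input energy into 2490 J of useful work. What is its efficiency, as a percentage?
η = W_out/W_in = 2490/4022 = 61.91%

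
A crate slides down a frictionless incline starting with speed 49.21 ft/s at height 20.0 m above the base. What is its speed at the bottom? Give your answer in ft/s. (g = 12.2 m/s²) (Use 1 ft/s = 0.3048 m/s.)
Convert to SI: v₀ = 14.9992 m/s, h = 20.0 m
½mv₀² + mgh = ½mv² ⇒ v = √(v₀² + 2gh) = √(14.9992² + 2·12.2·20.0) = 26.7016 m/s = 87.6 ft/s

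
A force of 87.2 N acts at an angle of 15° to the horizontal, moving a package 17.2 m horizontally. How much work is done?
W = F·d·cosθ = (87.2)(17.2)cos(15°) = 1449 J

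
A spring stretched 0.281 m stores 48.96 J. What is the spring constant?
k = 2·PE/x² = 2·48.96/(0.281)² = 1240 N/m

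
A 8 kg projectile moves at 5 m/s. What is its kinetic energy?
KE = ½mv² = ½(8)(5)² = 100.0 J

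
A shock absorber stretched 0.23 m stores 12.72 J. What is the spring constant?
k = 2·PE/x² = 2·12.72/(0.23)² = 480.9 N/m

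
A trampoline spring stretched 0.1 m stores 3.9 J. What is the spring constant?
k = 2·PE/x² = 2·3.9/(0.1)² = 780.0 N/m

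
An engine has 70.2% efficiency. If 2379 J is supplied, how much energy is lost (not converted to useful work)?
W_lost = W_in(1 − η) = 2379·(1 − 0.702) = 708.9 J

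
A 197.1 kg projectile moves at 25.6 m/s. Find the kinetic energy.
KE = ½mv² = ½(197.1)(25.6)² = 64590 J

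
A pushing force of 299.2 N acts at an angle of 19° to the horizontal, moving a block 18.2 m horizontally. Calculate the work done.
W = F·d·cosθ = (299.2)(18.2)cos(19°) = 5149 J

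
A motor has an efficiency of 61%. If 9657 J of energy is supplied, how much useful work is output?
W_out = η·W_in = 0.61·9657 = 5890.77 J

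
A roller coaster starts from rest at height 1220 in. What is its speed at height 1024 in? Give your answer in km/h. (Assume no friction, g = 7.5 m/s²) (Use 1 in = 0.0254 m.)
Convert to SI: h₁−h₂ = 4.9784 m
mgh₁ = mgh₂ + ½mv² ⇒ v = √(2g(h₁−h₂)) = √(2·7.5·4.9784) = 8.64153 m/s = 31.11 km/h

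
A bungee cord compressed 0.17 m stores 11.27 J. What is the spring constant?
k = 2·PE/x² = 2·11.27/(0.17)² = 779.9 N/m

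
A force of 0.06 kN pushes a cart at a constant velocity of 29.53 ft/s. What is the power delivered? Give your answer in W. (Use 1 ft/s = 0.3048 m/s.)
Convert to SI: F = 60.0 N, v = 9.00074 m/s
P = Fv = (60.0)(9.00074) = 540.0 W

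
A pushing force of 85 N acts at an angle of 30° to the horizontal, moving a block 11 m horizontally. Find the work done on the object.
W = F·d·cosθ = (85)(11)cos(30°) = 809.7 J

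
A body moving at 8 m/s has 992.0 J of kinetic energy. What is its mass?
m = 2·KE/v² = 2·992.0/(8)² = 31.0 kg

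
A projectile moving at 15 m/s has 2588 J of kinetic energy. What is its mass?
m = 2·KE/v² = 2·2588/(15)² = 23.0 kg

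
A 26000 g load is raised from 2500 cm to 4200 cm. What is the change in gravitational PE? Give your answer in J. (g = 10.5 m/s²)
Convert to SI: m = 26.0 kg, Δh = 17.0 m
ΔPE = mgΔh = (26.0)(10.5)(17.0) = 4641 J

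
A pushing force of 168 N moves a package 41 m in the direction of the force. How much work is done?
W = F·d = (168)(41) = 6888 J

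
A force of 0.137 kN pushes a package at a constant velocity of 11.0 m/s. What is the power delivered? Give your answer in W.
Convert to SI: F = 137.0 N, v = 11.0 m/s
P = Fv = (137.0)(11.0) = 1507 W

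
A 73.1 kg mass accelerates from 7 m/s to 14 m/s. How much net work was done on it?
W = ΔKE = ½m(v₂² − v₁²) = ½(73.1)(14² − 7²) = 5372.85 J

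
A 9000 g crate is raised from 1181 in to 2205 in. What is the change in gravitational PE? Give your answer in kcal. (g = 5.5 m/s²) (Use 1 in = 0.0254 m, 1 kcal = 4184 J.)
Convert to SI: m = 9.0 kg, Δh = 26.0096 m
ΔPE = mgΔh = (9.0)(5.5)(26.0096) = 1287.48 J = 0.3077 kcal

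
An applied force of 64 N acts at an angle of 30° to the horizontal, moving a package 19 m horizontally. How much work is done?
W = F·d·cosθ = (64)(19)cos(30°) = 1053 J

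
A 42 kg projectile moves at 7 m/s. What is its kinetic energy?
KE = ½mv² = ½(42)(7)² = 1029.0 J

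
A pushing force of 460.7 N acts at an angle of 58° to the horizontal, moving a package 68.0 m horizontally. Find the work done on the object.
W = F·d·cosθ = (460.7)(68.0)cos(58°) = 16600 J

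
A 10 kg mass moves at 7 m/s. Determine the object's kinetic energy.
KE = ½mv² = ½(10)(7)² = 245.0 J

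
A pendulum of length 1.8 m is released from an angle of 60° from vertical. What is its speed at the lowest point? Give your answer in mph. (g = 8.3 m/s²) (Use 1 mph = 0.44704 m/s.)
h = L(1 − cosθ) = 1.8(1 − cos60°) = 0.9 m
v = √(2gh) = √(2·8.3·0.9) = 3.86523 m/s = 8.646 mph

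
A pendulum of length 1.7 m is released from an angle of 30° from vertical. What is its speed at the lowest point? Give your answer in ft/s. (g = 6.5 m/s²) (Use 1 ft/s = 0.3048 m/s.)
h = L(1 − cosθ) = 1.7(1 − cos30°) = 0.227757 m
v = √(2gh) = √(2·6.5·0.227757) = 1.72071 m/s = 5.645 ft/s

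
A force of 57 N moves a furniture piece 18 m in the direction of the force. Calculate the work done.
W = F·d = (57)(18) = 1026 J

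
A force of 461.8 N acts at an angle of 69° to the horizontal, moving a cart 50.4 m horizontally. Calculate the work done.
W = F·d·cosθ = (461.8)(50.4)cos(69°) = 8341 J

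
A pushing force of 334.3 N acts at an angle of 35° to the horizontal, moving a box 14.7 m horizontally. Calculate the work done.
W = F·d·cosθ = (334.3)(14.7)cos(35°) = 4025 J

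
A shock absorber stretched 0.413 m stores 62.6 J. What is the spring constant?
k = 2·PE/x² = 2·62.6/(0.413)² = 734.0 N/m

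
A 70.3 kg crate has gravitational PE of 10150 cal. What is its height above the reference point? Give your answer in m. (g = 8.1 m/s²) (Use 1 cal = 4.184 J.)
Convert to SI: m = 70.3 kg, PE = 42467.6 J
h = PE/(mg) = 42467.6/(70.3·8.1) = 74.58 m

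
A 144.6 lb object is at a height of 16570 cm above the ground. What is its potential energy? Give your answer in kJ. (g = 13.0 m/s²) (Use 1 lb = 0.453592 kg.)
Convert to SI: m = 65.5894 kg, h = 165.7 m
PE = mgh = (65.5894)(13.0)(165.7) = 141286 J = 141.3 kJ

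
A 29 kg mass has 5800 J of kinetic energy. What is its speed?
v = √(2·KE/m) = √(2·5800/29) = 20.0 m/s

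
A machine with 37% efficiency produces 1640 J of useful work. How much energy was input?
W_in = W_out/η = 1640/0.37 = 4432 J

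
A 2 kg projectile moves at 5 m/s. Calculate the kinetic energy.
KE = ½mv² = ½(2)(5)² = 25.0 J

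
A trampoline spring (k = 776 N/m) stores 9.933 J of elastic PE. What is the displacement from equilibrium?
x = √(2·PE/k) = √(2·9.933/776) = 0.16 m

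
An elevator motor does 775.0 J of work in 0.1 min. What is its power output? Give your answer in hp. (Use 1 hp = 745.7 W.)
Convert to SI: W = 775.0 J, t = 6.0 s
P = W/t = 775.0/6.0 = 129.167 W = 0.1732 hp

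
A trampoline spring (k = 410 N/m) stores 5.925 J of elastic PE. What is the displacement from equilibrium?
x = √(2·PE/k) = √(2·5.925/410) = 0.17 m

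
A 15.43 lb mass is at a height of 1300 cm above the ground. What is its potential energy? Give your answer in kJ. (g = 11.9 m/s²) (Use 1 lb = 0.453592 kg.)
Convert to SI: m = 6.99892 kg, h = 13.0 m
PE = mgh = (6.99892)(11.9)(13.0) = 1082.73 J = 1.083 kJ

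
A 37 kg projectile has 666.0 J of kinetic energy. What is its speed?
v = √(2·KE/m) = √(2·666.0/37) = 6.0 m/s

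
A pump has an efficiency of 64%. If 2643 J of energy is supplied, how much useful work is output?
W_out = η·W_in = 0.64·2643 = 1691.52 J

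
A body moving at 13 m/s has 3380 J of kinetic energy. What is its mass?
m = 2·KE/v² = 2·3380/(13)² = 40.0 kg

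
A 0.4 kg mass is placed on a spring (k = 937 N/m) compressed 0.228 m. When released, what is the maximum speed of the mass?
½kx² = ½mv² ⇒ v = x√(k/m) = (0.228)√(937/0.4) = 11.04 m/s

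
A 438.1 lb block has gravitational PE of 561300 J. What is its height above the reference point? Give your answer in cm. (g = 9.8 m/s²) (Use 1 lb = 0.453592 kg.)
Convert to SI: m = 198.719 kg, PE = 561300 J
h = PE/(mg) = 561300/(198.719·9.8) = 288.224 m = 28820 cm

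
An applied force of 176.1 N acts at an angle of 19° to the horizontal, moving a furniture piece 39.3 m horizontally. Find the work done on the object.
W = F·d·cosθ = (176.1)(39.3)cos(19°) = 6544 J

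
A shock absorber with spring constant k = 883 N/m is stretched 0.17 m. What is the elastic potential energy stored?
PE = ½kx² = ½(883)(0.17)² = 12.76 J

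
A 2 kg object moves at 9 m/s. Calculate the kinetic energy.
KE = ½mv² = ½(2)(9)² = 81.0 J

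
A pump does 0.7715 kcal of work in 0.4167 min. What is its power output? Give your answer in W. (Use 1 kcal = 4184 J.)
Convert to SI: W = 3227.96 J, t = 25.002 s
P = W/t = 3227.96/25.002 = 129.1 W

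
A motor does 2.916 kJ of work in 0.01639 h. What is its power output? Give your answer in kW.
Convert to SI: W = 2916.0 J, t = 59.004 s
P = W/t = 2916.0/59.004 = 49.4204 W = 0.04942 kW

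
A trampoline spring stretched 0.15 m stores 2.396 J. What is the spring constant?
k = 2·PE/x² = 2·2.396/(0.15)² = 213.0 N/m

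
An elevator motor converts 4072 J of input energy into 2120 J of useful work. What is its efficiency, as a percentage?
η = W_out/W_in = 2120/4072 = 52.06%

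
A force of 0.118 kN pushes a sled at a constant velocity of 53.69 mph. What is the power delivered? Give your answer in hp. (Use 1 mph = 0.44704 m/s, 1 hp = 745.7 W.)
Convert to SI: F = 118.0 N, v = 24.0016 m/s
P = Fv = (118.0)(24.0016) = 2832.19 W = 3.798 hp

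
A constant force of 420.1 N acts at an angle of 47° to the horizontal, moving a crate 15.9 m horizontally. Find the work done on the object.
W = F·d·cosθ = (420.1)(15.9)cos(47°) = 4555 J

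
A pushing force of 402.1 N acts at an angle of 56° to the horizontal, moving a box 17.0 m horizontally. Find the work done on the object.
W = F·d·cosθ = (402.1)(17.0)cos(56°) = 3822 J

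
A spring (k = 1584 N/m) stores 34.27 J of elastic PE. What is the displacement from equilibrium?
x = √(2·PE/k) = √(2·34.27/1584) = 0.208 m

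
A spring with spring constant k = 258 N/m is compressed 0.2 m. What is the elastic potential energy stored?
PE = ½kx² = ½(258)(0.2)² = 5.16 J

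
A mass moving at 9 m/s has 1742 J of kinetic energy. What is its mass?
m = 2·KE/v² = 2·1742/(9)² = 43.01 kg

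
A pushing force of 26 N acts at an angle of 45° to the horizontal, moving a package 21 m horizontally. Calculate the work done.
W = F·d·cosθ = (26)(21)cos(45°) = 386.1 J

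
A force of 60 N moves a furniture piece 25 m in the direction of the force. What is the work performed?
W = F·d = (60)(25) = 1500 J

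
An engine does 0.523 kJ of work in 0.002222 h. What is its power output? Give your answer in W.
Convert to SI: W = 523.0 J, t = 7.9992 s
P = W/t = 523.0/7.9992 = 65.38 W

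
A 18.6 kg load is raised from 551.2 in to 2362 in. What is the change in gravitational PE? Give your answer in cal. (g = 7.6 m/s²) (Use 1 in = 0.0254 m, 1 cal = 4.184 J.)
Convert to SI: m = 18.6 kg, Δh = 45.9943 m
ΔPE = mgΔh = (18.6)(7.6)(45.9943) = 6501.76 J = 1554 cal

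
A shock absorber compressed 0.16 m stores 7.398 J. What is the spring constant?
k = 2·PE/x² = 2·7.398/(0.16)² = 578.0 N/m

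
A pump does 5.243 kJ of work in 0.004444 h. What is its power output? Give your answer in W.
Convert to SI: W = 5243.0 J, t = 15.9984 s
P = W/t = 5243.0/15.9984 = 327.7 W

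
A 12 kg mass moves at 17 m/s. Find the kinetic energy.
KE = ½mv² = ½(12)(17)² = 1734.0 J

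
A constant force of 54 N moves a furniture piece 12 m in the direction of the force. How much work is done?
W = F·d = (54)(12) = 648.0 J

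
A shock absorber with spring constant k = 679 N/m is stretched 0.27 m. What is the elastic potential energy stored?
PE = ½kx² = ½(679)(0.27)² = 24.75 J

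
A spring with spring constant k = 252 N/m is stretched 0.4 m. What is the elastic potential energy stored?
PE = ½kx² = ½(252)(0.4)² = 20.16 J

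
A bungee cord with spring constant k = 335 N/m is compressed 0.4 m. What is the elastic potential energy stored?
PE = ½kx² = ½(335)(0.4)² = 26.8 J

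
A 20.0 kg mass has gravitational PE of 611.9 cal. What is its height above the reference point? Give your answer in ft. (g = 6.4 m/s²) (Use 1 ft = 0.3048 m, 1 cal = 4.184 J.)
Convert to SI: m = 20.0 kg, PE = 2560.19 J
h = PE/(mg) = 2560.19/(20.0·6.4) = 20.0015 m = 65.62 ft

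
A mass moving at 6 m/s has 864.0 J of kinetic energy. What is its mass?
m = 2·KE/v² = 2·864.0/(6)² = 48.0 kg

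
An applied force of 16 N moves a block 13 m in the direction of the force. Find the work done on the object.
W = F·d = (16)(13) = 208.0 J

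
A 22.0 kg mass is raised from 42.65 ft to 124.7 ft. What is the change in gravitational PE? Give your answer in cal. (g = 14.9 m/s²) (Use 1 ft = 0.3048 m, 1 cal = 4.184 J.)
Convert to SI: m = 22.0 kg, Δh = 25.0088 m
ΔPE = mgΔh = (22.0)(14.9)(25.0088) = 8197.9 J = 1959 cal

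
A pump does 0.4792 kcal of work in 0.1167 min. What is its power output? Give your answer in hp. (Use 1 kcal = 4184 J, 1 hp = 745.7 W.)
Convert to SI: W = 2004.97 J, t = 7.002 s
P = W/t = 2004.97/7.002 = 286.343 W = 0.384 hp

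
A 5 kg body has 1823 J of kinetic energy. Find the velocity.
v = √(2·KE/m) = √(2·1823/5) = 27.0 m/s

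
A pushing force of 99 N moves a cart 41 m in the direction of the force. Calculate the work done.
W = F·d = (99)(41) = 4059 J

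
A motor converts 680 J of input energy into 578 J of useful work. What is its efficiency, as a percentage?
η = W_out/W_in = 578/680 = 85.0%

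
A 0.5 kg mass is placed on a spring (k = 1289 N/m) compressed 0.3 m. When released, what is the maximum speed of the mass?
½kx² = ½mv² ⇒ v = x√(k/m) = (0.3)√(1289/0.5) = 15.23 m/s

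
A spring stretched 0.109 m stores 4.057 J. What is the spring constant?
k = 2·PE/x² = 2·4.057/(0.109)² = 682.9 N/m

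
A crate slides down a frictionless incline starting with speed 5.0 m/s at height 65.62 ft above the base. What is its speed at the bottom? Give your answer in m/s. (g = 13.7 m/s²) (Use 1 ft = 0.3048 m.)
Convert to SI: v₀ = 5.0 m/s, h = 20.001 m
½mv₀² + mgh = ½mv² ⇒ v = √(v₀² + 2gh) = √(5.0² + 2·13.7·20.001) = 23.94 m/s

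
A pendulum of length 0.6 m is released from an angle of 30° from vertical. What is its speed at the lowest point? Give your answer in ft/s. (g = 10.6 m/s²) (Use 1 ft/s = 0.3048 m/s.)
h = L(1 − cosθ) = 0.6(1 − cos30°) = 0.0803848 m
v = √(2gh) = √(2·10.6·0.0803848) = 1.30543 m/s = 4.283 ft/s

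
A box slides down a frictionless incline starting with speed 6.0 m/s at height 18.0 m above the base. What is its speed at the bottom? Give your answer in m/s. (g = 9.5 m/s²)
½mv₀² + mgh = ½mv² ⇒ v = √(v₀² + 2gh) = √(6.0² + 2·9.5·18.0) = 19.44 m/s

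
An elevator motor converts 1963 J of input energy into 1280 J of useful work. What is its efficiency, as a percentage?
η = W_out/W_in = 1280/1963 = 65.21%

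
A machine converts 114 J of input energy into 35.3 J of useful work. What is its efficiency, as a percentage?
η = W_out/W_in = 35.3/114 = 30.96%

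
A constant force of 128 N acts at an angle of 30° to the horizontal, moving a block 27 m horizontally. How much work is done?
W = F·d·cosθ = (128)(27)cos(30°) = 2993 J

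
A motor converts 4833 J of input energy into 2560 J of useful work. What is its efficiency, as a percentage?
η = W_out/W_in = 2560/4833 = 52.97%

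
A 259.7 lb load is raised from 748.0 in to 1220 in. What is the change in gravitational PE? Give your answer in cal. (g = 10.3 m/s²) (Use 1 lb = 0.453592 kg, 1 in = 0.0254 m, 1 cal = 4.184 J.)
Convert to SI: m = 117.798 kg, Δh = 11.9888 m
ΔPE = mgΔh = (117.798)(10.3)(11.9888) = 14546.2 J = 3477 cal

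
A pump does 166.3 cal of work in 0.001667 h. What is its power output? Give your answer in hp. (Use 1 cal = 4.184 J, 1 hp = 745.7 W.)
Convert to SI: W = 695.799 J, t = 6.0012 s
P = W/t = 695.799/6.0012 = 115.943 W = 0.1555 hp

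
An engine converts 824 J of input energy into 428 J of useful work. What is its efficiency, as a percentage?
η = W_out/W_in = 428/824 = 51.94%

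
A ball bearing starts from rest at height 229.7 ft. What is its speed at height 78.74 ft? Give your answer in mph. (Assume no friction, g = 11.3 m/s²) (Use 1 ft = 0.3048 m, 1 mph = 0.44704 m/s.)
Convert to SI: h₁−h₂ = 46.0126 m
mgh₁ = mgh₂ + ½mv² ⇒ v = √(2g(h₁−h₂)) = √(2·11.3·46.0126) = 32.24725 m/s = 72.14 mph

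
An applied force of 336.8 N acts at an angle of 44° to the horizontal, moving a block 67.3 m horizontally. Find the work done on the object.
W = F·d·cosθ = (336.8)(67.3)cos(44°) = 16310 J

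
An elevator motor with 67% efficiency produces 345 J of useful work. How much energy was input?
W_in = W_out/η = 345/0.67 = 514.9 J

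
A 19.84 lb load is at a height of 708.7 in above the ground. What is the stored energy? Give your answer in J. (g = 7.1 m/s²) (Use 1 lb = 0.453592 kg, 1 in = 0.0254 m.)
Convert to SI: m = 8.99927 kg, h = 18.001 m
PE = mgh = (8.99927)(7.1)(18.001) = 1150 J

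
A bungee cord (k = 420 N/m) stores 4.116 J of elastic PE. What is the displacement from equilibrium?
x = √(2·PE/k) = √(2·4.116/420) = 0.14 m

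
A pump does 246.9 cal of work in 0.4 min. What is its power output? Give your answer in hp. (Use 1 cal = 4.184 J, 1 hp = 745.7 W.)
Convert to SI: W = 1033.03 J, t = 24.0 s
P = W/t = 1033.03/24.0 = 43.0429 W = 0.05772 hp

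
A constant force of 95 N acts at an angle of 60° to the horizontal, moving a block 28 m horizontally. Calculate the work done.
W = F·d·cosθ = (95)(28)cos(60°) = 1330 J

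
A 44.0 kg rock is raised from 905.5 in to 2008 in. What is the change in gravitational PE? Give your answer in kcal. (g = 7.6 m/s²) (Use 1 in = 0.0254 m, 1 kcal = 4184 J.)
Convert to SI: m = 44.0 kg, Δh = 28.0035 m
ΔPE = mgΔh = (44.0)(7.6)(28.0035) = 9364.37 J = 2.238 kcal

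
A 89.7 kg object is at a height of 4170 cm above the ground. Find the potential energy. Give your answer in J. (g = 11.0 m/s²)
Convert to SI: m = 89.7 kg, h = 41.7 m
PE = mgh = (89.7)(11.0)(41.7) = 41150 J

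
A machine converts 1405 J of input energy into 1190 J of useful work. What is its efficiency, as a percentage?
η = W_out/W_in = 1190/1405 = 84.7%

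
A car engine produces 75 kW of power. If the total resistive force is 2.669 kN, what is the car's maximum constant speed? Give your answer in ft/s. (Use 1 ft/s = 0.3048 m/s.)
Convert to SI: F = 2669.0 N
P = Fv ⇒ v = P/F = 75000 W/2669.0 N = 28.1004 m/s = 92.19 ft/s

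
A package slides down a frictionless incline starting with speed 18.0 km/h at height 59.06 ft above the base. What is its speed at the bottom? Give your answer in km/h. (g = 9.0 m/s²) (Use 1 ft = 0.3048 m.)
Convert to SI: v₀ = 5.0 m/s, h = 18.0015 m
½mv₀² + mgh = ½mv² ⇒ v = √(v₀² + 2gh) = √(5.0² + 2·9.0·18.0015) = 18.6823 m/s = 67.26 km/h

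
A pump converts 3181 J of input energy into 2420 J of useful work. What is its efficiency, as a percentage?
η = W_out/W_in = 2420/3181 = 76.08%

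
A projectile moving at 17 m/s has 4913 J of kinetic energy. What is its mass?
m = 2·KE/v² = 2·4913/(17)² = 34.0 kg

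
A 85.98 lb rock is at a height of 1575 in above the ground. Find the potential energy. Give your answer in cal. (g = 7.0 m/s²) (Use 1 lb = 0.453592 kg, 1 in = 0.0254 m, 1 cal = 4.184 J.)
Convert to SI: m = 38.9998 kg, h = 40.005 m
PE = mgh = (38.9998)(7.0)(40.005) = 10921.3 J = 2610 cal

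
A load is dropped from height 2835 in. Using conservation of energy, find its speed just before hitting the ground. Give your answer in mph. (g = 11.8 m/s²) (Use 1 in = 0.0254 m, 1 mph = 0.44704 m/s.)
Convert to SI: h = 72.009 m
mgh = ½mv² ⇒ v = √(2gh) = √(2·11.8·72.009) = 41.2239 m/s = 92.22 mph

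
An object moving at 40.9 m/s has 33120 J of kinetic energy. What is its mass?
m = 2·KE/v² = 2·33120/(40.9)² = 39.6 kg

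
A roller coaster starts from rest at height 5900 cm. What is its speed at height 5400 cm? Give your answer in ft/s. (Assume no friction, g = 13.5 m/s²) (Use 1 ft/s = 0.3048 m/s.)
Convert to SI: h₁−h₂ = 5.0 m
mgh₁ = mgh₂ + ½mv² ⇒ v = √(2g(h₁−h₂)) = √(2·13.5·5.0) = 11.619 m/s = 38.12 ft/s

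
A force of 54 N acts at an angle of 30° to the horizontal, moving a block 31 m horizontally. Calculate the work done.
W = F·d·cosθ = (54)(31)cos(30°) = 1450 J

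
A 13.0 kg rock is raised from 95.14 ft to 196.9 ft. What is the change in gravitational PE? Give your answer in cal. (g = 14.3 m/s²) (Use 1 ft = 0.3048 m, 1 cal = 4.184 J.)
Convert to SI: m = 13.0 kg, Δh = 31.0164 m
ΔPE = mgΔh = (13.0)(14.3)(31.0164) = 5765.96 J = 1378 cal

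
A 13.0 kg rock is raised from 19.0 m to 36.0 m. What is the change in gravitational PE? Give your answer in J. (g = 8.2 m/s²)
ΔPE = mgΔh = (13.0)(8.2)(17.0) = 1812 J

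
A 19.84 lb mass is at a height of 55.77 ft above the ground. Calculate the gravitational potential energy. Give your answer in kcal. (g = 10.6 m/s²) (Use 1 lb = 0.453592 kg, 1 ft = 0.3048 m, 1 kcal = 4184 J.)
Convert to SI: m = 8.99927 kg, h = 16.9987 m
PE = mgh = (8.99927)(10.6)(16.9987) = 1621.54 J = 0.3876 kcal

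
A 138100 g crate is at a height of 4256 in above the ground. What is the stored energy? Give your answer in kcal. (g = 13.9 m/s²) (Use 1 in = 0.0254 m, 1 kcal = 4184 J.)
Convert to SI: m = 138.1 kg, h = 108.102 m
PE = mgh = (138.1)(13.9)(108.102) = 207512 J = 49.6 kcal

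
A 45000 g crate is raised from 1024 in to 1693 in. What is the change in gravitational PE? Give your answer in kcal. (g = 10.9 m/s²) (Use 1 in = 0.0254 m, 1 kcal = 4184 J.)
Convert to SI: m = 45.0 kg, Δh = 16.9926 m
ΔPE = mgΔh = (45.0)(10.9)(16.9926) = 8334.87 J = 1.992 kcal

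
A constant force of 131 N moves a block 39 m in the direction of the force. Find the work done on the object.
W = F·d = (131)(39) = 5109 J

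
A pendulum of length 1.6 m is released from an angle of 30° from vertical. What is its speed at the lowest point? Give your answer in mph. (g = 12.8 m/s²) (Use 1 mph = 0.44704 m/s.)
h = L(1 − cosθ) = 1.6(1 − cos30°) = 0.214359 m
v = √(2gh) = √(2·12.8·0.214359) = 2.34256 m/s = 5.24 mph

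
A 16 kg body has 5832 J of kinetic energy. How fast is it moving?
v = √(2·KE/m) = √(2·5832/16) = 27.0 m/s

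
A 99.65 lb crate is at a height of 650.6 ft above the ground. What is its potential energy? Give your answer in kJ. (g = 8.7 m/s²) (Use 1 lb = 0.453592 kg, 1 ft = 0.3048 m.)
Convert to SI: m = 45.2004 kg, h = 198.303 m
PE = mgh = (45.2004)(8.7)(198.303) = 77981.4 J = 77.98 kJ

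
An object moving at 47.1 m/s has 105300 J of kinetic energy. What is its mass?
m = 2·KE/v² = 2·105300/(47.1)² = 94.93 kg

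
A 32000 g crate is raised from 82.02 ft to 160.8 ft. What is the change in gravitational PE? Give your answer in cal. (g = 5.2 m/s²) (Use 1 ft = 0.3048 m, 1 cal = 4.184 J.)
Convert to SI: m = 32.0 kg, Δh = 24.0121 m
ΔPE = mgΔh = (32.0)(5.2)(24.0121) = 3995.62 J = 955.0 cal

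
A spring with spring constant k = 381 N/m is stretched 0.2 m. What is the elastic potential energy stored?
PE = ½kx² = ½(381)(0.2)² = 7.62 J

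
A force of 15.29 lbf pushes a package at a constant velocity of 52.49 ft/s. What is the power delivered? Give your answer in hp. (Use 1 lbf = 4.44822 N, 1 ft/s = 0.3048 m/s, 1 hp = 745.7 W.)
Convert to SI: F = 68.0133 N, v = 15.999 m/s
P = Fv = (68.0133)(15.999) = 1088.14 W = 1.459 hp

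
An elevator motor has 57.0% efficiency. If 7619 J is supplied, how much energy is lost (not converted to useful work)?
W_lost = W_in(1 − η) = 7619·(1 − 0.57) = 3276 J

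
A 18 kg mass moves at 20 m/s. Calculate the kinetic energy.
KE = ½mv² = ½(18)(20)² = 3600.0 J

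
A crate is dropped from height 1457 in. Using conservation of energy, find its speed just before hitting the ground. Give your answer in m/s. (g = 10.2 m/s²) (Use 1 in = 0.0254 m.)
Convert to SI: h = 37.0078 m
mgh = ½mv² ⇒ v = √(2gh) = √(2·10.2·37.0078) = 27.48 m/s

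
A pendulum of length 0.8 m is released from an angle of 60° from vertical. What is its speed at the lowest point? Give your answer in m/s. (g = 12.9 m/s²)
h = L(1 − cosθ) = 0.8(1 − cos60°) = 0.4 m
v = √(2gh) = √(2·12.9·0.4) = 3.212 m/s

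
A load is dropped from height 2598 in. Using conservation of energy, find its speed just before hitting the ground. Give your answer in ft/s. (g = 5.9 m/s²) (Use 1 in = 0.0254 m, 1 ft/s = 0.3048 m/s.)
Convert to SI: h = 65.9892 m
mgh = ½mv² ⇒ v = √(2gh) = √(2·5.9·65.9892) = 27.9047 m/s = 91.55 ft/s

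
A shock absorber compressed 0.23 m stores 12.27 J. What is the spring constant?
k = 2·PE/x² = 2·12.27/(0.23)² = 463.9 N/m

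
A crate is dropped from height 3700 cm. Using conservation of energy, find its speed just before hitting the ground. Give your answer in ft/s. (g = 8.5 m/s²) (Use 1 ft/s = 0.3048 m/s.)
Convert to SI: h = 37.0 m
mgh = ½mv² ⇒ v = √(2gh) = √(2·8.5·37.0) = 25.0799 m/s = 82.28 ft/s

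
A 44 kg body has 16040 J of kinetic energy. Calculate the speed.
v = √(2·KE/m) = √(2·16040/44) = 27.0 m/s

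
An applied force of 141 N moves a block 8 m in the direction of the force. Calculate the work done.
W = F·d = (141)(8) = 1128 J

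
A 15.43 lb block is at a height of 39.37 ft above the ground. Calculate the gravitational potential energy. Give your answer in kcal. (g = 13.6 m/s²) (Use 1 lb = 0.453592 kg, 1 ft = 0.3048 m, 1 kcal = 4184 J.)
Convert to SI: m = 6.99892 kg, h = 12.0 m
PE = mgh = (6.99892)(13.6)(12.0) = 1142.22 J = 0.273 kcal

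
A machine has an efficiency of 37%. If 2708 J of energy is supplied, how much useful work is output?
W_out = η·W_in = 0.37·2708 = 1001.96 J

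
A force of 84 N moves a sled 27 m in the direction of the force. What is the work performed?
W = F·d = (84)(27) = 2268 J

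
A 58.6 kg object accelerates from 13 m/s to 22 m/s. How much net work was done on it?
W = ΔKE = ½m(v₂² − v₁²) = ½(58.6)(22² − 13²) = 9229.5 J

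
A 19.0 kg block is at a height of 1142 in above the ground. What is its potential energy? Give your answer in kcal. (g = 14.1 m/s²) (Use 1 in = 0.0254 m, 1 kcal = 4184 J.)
Convert to SI: m = 19.0 kg, h = 29.0068 m
PE = mgh = (19.0)(14.1)(29.0068) = 7770.92 J = 1.857 kcal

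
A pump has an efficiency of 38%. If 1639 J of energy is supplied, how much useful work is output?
W_out = η·W_in = 0.38·1639 = 622.82 J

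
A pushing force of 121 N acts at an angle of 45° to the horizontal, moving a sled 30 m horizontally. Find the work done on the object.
W = F·d·cosθ = (121)(30)cos(45°) = 2567 J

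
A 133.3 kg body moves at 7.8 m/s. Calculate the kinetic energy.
KE = ½mv² = ½(133.3)(7.8)² = 4055 J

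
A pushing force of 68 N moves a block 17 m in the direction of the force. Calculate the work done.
W = F·d = (68)(17) = 1156 J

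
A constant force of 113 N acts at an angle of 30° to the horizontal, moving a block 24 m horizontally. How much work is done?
W = F·d·cosθ = (113)(24)cos(30°) = 2349 J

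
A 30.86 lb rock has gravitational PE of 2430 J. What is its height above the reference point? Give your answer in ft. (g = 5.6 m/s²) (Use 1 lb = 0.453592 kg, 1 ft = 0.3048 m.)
Convert to SI: m = 13.9978 kg, PE = 2430.0 J
h = PE/(mg) = 2430.0/(13.9978·5.6) = 30.9997 m = 101.7 ft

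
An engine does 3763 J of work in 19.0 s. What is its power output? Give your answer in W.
P = W/t = 3763.0/19.0 = 198.1 W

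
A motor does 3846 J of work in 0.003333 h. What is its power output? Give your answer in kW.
Convert to SI: W = 3846.0 J, t = 11.9988 s
P = W/t = 3846.0/11.9988 = 320.532 W = 0.3205 kW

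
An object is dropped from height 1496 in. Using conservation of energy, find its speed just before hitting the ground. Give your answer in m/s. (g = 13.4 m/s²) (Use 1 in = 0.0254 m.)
Convert to SI: h = 37.9984 m
mgh = ½mv² ⇒ v = √(2gh) = √(2·13.4·37.9984) = 31.91 m/s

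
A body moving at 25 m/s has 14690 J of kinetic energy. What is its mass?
m = 2·KE/v² = 2·14690/(25)² = 47.01 kg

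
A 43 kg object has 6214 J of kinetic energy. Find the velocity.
v = √(2·KE/m) = √(2·6214/43) = 17.0 m/s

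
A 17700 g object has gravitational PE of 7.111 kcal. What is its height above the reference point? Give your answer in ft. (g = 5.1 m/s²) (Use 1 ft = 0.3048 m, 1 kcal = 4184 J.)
Convert to SI: m = 17.7 kg, PE = 29752.4 J
h = PE/(mg) = 29752.4/(17.7·5.1) = 329.594 m = 1081 ft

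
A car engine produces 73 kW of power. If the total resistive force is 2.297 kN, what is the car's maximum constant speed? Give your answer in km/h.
Convert to SI: F = 2297.0 N
P = Fv ⇒ v = P/F = 73000 W/2297.0 N = 31.7806 m/s = 114.4 km/h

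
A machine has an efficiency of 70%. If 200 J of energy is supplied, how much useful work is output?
W_out = η·W_in = 0.7·200 = 140.0 J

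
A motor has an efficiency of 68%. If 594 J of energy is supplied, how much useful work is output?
W_out = η·W_in = 0.68·594 = 403.92 J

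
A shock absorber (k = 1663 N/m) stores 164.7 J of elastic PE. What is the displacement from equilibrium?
x = √(2·PE/k) = √(2·164.7/1663) = 0.4451 m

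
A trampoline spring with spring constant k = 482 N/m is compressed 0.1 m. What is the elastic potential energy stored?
PE = ½kx² = ½(482)(0.1)² = 2.41 J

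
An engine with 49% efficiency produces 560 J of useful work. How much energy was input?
W_in = W_out/η = 560/0.49 = 1143 J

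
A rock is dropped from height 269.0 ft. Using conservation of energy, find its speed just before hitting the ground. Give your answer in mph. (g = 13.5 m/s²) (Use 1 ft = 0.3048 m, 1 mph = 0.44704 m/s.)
Convert to SI: h = 81.9912 m
mgh = ½mv² ⇒ v = √(2gh) = √(2·13.5·81.9912) = 47.0506 m/s = 105.2 mph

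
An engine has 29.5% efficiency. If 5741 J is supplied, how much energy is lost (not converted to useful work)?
W_lost = W_in(1 − η) = 5741·(1 − 0.295) = 4047 J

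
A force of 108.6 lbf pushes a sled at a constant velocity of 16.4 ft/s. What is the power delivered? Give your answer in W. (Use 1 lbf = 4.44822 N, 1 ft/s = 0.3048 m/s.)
Convert to SI: F = 483.077 N, v = 4.99872 m/s
P = Fv = (483.077)(4.99872) = 2415 W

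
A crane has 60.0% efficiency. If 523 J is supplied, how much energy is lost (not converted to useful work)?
W_lost = W_in(1 − η) = 523·(1 − 0.6) = 209.2 J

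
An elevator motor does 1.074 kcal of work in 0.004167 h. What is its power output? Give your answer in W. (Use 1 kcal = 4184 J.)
Convert to SI: W = 4493.62 J, t = 15.0012 s
P = W/t = 4493.62/15.0012 = 299.6 W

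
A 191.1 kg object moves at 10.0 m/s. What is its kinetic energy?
KE = ½mv² = ½(191.1)(10.0)² = 9555 J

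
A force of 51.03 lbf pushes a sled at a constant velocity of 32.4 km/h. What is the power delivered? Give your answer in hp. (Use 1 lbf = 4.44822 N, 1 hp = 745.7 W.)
Convert to SI: F = 226.993 N, v = 9.0 m/s
P = Fv = (226.993)(9.0) = 2042.93 W = 2.74 hp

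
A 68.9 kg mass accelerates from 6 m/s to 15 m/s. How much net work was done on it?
W = ΔKE = ½m(v₂² − v₁²) = ½(68.9)(15² − 6²) = 6511.05 J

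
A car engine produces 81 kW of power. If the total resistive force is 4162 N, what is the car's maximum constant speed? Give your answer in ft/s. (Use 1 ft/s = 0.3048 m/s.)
P = Fv ⇒ v = P/F = 81000 W/4162.0 N = 19.4618 m/s = 63.85 ft/s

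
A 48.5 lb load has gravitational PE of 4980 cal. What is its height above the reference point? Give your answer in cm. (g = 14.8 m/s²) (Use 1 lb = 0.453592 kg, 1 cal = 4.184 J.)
Convert to SI: m = 21.9992 kg, PE = 20836.3 J
h = PE/(mg) = 20836.3/(21.9992·14.8) = 63.9959 m = 6400 cm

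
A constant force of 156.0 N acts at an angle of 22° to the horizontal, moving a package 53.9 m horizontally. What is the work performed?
W = F·d·cosθ = (156.0)(53.9)cos(22°) = 7796 J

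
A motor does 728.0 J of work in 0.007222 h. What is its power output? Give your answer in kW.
Convert to SI: W = 728.0 J, t = 25.9992 s
P = W/t = 728.0/25.9992 = 28.0009 W = 0.028 kW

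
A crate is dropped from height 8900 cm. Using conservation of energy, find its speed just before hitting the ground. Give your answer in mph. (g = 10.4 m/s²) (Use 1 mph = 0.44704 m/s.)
Convert to SI: h = 89.0 m
mgh = ½mv² ⇒ v = √(2gh) = √(2·10.4·89.0) = 43.0256 m/s = 96.25 mph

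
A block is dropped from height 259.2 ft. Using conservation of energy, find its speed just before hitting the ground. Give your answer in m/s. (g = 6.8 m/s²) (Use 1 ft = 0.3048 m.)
Convert to SI: h = 79.0042 m
mgh = ½mv² ⇒ v = √(2gh) = √(2·6.8·79.0042) = 32.78 m/s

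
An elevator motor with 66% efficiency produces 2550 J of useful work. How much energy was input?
W_in = W_out/η = 2550/0.66 = 3864 J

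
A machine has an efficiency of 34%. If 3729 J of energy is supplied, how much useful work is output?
W_out = η·W_in = 0.34·3729 = 1267.86 J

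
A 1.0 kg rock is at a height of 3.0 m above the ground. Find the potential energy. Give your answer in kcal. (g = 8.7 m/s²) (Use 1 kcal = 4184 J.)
PE = mgh = (1.0)(8.7)(3.0) = 26.1 J = 0.006238 kcal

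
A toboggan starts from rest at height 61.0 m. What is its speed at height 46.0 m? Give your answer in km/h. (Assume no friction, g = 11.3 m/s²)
mgh₁ = mgh₂ + ½mv² ⇒ v = √(2g(h₁−h₂)) = √(2·11.3·15.0) = 18.412 m/s = 66.28 km/h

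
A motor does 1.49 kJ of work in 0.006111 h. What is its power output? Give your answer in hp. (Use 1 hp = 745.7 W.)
Convert to SI: W = 1490.0 J, t = 21.9996 s
P = W/t = 1490.0/21.9996 = 67.7285 W = 0.09083 hp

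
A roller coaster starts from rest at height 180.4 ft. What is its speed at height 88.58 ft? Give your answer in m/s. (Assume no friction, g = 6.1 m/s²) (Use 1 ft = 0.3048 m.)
Convert to SI: h₁−h₂ = 27.9867 m
mgh₁ = mgh₂ + ½mv² ⇒ v = √(2g(h₁−h₂)) = √(2·6.1·27.9867) = 18.48 m/s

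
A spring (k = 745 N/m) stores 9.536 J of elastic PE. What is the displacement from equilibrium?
x = √(2·PE/k) = √(2·9.536/745) = 0.16 m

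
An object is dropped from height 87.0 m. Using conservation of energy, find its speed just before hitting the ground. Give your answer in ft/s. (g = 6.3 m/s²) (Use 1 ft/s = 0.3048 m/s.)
mgh = ½mv² ⇒ v = √(2gh) = √(2·6.3·87.0) = 33.1089 m/s = 108.6 ft/s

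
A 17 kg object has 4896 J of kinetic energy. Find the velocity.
v = √(2·KE/m) = √(2·4896/17) = 24.0 m/s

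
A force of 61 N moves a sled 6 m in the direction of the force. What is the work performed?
W = F·d = (61)(6) = 366.0 J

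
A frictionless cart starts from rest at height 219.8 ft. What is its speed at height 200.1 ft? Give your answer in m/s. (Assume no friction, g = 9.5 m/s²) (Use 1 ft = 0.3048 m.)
Convert to SI: h₁−h₂ = 6.00456 m
mgh₁ = mgh₂ + ½mv² ⇒ v = √(2g(h₁−h₂)) = √(2·9.5·6.00456) = 10.68 m/s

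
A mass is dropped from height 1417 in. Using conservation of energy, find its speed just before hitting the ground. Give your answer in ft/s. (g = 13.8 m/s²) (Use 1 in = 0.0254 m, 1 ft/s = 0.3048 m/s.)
Convert to SI: h = 35.9918 m
mgh = ½mv² ⇒ v = √(2gh) = √(2·13.8·35.9918) = 31.5178 m/s = 103.4 ft/s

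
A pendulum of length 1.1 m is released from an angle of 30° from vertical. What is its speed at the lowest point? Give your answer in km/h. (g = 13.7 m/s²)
h = L(1 − cosθ) = 1.1(1 − cos30°) = 0.147372 m
v = √(2gh) = √(2·13.7·0.147372) = 2.00948 m/s = 7.234 km/h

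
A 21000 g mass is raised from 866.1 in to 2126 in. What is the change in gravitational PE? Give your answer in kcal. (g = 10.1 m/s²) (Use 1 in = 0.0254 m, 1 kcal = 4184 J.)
Convert to SI: m = 21.0 kg, Δh = 32.0015 m
ΔPE = mgΔh = (21.0)(10.1)(32.0015) = 6787.51 J = 1.622 kcal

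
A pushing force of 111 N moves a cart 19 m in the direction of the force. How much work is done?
W = F·d = (111)(19) = 2109 J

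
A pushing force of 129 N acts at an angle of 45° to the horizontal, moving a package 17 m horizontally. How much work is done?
W = F·d·cosθ = (129)(17)cos(45°) = 1551 J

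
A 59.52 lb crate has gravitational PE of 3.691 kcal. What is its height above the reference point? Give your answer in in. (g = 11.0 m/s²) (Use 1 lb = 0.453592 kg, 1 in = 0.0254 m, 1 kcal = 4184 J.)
Convert to SI: m = 26.9978 kg, PE = 15443.1 J
h = PE/(mg) = 15443.1/(26.9978·11.0) = 52.0014 m = 2047 in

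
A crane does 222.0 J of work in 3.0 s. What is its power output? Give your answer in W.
P = W/t = 222.0/3.0 = 74.0 W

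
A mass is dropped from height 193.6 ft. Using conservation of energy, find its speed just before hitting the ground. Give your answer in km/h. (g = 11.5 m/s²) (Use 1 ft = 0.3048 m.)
Convert to SI: h = 59.0093 m
mgh = ½mv² ⇒ v = √(2gh) = √(2·11.5·59.0093) = 36.8404 m/s = 132.6 km/h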